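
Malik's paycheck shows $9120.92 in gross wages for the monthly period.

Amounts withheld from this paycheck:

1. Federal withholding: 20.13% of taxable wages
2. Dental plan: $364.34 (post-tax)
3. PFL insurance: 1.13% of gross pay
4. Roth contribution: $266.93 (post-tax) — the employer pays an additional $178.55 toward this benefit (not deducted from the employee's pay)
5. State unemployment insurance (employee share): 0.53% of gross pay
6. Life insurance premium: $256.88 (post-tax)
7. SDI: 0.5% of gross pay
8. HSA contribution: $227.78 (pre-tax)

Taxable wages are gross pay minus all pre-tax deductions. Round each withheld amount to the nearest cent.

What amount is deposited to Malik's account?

$6017.79

HSA contribution: $227.78
Taxable wages = $9120.92 − $227.78 = $8893.14
Federal withholding: $8893.14 × 0.2013 = $1790.19
State unemployment insurance (employee share): $9120.92 × 0.0053 = $48.34
SDI: $9120.92 × 0.005 = $45.60
PFL insurance: $9120.92 × 0.0113 = $103.07
Life insurance premium: $256.88
Dental plan: $364.34
Roth contribution: $266.93
(Employer's $178.55 toward Roth contribution is not withheld from the employee.)
Total deductions = $227.78 + $1790.19 + $48.34 + $45.60 + $103.07 + $256.88 + $364.34 + $266.93 = $3103.13
Net pay = $9120.92 − $3103.13 = $6017.79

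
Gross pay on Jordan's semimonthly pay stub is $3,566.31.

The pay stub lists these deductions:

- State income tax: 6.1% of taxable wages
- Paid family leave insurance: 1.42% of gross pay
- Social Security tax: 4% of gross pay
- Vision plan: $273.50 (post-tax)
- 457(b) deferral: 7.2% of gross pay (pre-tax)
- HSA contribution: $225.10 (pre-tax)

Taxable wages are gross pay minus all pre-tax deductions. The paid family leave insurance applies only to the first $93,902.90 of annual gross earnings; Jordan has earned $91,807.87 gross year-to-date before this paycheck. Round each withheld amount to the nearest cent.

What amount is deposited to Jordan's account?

457(b) deferral: $3,566.31 × 0.072 = $256.77
HSA contribution: $225.10
Pre-tax total = $256.77 + $225.10 = $481.87
Taxable wages = $3,566.31 − $481.87 = $3,084.44
State income tax: $3,084.44 × 0.061 = $188.15
Paid family leave insurance: only $93,902.90 − $91,807.87 = $2,095.03 of this check is subject → $2,095.03 × 0.0142 = $29.75
Social Security tax: $3,566.31 × 0.04 = $142.65
Vision plan: $273.50
Total deductions = $256.77 + $225.10 + $188.15 + $29.75 + $142.65 + $273.50 = $1,115.92
Net pay = $3,566.31 − $1,115.92 = $2,450.39

$2,450.39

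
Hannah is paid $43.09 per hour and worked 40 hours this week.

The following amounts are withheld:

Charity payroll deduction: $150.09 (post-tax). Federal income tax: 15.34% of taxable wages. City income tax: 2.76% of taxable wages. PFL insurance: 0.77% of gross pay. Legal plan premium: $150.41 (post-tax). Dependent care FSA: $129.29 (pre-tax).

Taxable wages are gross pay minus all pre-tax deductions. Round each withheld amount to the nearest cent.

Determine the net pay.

$991.97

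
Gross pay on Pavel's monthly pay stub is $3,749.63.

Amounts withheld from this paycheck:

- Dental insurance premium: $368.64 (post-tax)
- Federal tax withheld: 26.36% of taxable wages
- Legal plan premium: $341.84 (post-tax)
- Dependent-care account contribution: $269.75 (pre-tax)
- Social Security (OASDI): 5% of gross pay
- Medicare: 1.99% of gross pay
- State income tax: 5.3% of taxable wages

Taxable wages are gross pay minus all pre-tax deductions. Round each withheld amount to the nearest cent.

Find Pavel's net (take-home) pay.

$1,405.57

Dependent-care account contribution: $269.75
Taxable wages = $3,749.63 − $269.75 = $3,479.88
Federal tax withheld: $3,479.88 × 0.2636 = $917.30
State income tax: $3,479.88 × 0.053 = $184.43
Social Security (OASDI): $3,749.63 × 0.05 = $187.48
Medicare: $3,749.63 × 0.0199 = $74.62
Legal plan premium: $341.84
Dental insurance premium: $368.64
Total deductions = $269.75 + $917.30 + $184.43 + $187.48 + $74.62 + $341.84 + $368.64 = $2,344.06
Net pay = $3,749.63 − $2,344.06 = $1,405.57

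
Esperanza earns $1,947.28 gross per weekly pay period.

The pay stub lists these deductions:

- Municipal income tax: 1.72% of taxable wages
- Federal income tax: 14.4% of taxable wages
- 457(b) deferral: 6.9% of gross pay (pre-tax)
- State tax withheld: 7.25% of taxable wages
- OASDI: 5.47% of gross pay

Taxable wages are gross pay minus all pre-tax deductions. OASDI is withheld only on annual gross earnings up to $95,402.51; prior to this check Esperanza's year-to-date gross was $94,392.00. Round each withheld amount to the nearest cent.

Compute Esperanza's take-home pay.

$1,333.97

457(b) deferral: $1,947.28 × 0.069 = $134.36
Taxable wages = $1,947.28 − $134.36 = $1,812.92
Municipal income tax: $1,812.92 × 0.0172 = $31.18
Federal income tax: $1,812.92 × 0.144 = $261.06
State tax withheld: $1,812.92 × 0.0725 = $131.44
OASDI: only $95,402.51 − $94,392.00 = $1,010.51 of this check is subject → $1,010.51 × 0.0547 = $55.27
Total deductions = $134.36 + $31.18 + $261.06 + $131.44 + $55.27 = $613.31
Net pay = $1,947.28 − $613.31 = $1,333.97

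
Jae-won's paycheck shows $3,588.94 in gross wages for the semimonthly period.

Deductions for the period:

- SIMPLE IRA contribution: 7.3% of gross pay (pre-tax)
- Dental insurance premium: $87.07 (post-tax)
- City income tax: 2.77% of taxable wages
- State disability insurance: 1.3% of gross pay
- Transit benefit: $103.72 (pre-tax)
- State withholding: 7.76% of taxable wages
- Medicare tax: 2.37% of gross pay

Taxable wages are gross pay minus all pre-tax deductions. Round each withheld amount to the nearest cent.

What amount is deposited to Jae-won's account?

SIMPLE IRA contribution: $3,588.94 × 0.073 = $261.99
Transit benefit: $103.72
Pre-tax total = $261.99 + $103.72 = $365.71
Taxable wages = $3,588.94 − $365.71 = $3,223.23
City income tax: $3,223.23 × 0.0277 = $89.28
State withholding: $3,223.23 × 0.0776 = $250.12
State disability insurance: $3,588.94 × 0.013 = $46.66
Medicare tax: $3,588.94 × 0.0237 = $85.06
Dental insurance premium: $87.07
Total deductions = $261.99 + $103.72 + $89.28 + $250.12 + $46.66 + $85.06 + $87.07 = $923.90
Net pay = $3,588.94 − $923.90 = $2,665.04

$2,665.04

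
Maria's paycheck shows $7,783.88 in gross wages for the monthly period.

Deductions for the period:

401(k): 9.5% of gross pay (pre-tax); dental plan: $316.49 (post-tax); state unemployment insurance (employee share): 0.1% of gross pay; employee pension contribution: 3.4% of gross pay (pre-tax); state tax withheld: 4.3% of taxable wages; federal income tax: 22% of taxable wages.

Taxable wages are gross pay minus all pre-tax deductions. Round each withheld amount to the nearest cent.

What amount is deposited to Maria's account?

401(k): $7,783.88 × 0.095 = $739.47
Employee pension contribution: $7,783.88 × 0.034 = $264.65
Pre-tax total = $739.47 + $264.65 = $1,004.12
Taxable wages = $7,783.88 − $1,004.12 = $6,779.76
State tax withheld: $6,779.76 × 0.043 = $291.53
Federal income tax: $6,779.76 × 0.22 = $1,491.55
State unemployment insurance (employee share): $7,783.88 × 0.001 = $7.78
Dental plan: $316.49
Total deductions = $739.47 + $264.65 + $291.53 + $1,491.55 + $7.78 + $316.49 = $3,111.47
Net pay = $7,783.88 − $3,111.47 = $4,672.41

$4,672.41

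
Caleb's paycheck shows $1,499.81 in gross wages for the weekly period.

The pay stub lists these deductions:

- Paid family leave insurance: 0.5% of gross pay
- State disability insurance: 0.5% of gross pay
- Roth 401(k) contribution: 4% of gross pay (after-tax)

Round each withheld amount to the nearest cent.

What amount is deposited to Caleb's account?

Paid family leave insurance: $1,499.81 × 0.005 = $7.50
State disability insurance: $1,499.81 × 0.005 = $7.50
Roth 401(k) contribution: $1,499.81 × 0.04 = $59.99
Total deductions = $7.50 + $7.50 + $59.99 = $74.99
Net pay = $1,499.81 − $74.99 = $1,424.82

$1,424.82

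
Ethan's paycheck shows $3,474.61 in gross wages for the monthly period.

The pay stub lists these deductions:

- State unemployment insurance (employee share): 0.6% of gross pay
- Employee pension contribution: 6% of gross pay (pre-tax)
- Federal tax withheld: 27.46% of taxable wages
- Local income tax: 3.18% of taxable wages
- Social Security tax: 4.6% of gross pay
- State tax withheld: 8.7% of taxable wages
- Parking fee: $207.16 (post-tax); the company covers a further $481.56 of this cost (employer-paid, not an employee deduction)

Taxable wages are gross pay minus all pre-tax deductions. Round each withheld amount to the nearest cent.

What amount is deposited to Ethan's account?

$1,593.40

Employee pension contribution: $3,474.61 × 0.06 = $208.48
Taxable wages = $3,474.61 − $208.48 = $3,266.13
Local income tax: $3,266.13 × 0.0318 = $103.86
Federal tax withheld: $3,266.13 × 0.2746 = $896.88
State tax withheld: $3,266.13 × 0.087 = $284.15
Social Security tax: $3,474.61 × 0.046 = $159.83
State unemployment insurance (employee share): $3,474.61 × 0.006 = $20.85
Parking fee: $207.16
(Employer's $481.56 toward parking fee is not withheld from the employee.)
Total deductions = $208.48 + $103.86 + $896.88 + $284.15 + $159.83 + $20.85 + $207.16 = $1,881.21
Net pay = $3,474.61 − $1,881.21 = $1,593.40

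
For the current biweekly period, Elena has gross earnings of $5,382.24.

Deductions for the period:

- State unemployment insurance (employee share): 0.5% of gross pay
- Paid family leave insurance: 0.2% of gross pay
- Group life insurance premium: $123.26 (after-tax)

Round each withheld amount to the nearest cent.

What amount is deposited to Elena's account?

$5,221.31

State unemployment insurance (employee share): $5,382.24 × 0.005 = $26.91
Paid family leave insurance: $5,382.24 × 0.002 = $10.76
Group life insurance premium: $123.26
Total deductions = $26.91 + $10.76 + $123.26 = $160.93
Net pay = $5,382.24 − $160.93 = $5,221.31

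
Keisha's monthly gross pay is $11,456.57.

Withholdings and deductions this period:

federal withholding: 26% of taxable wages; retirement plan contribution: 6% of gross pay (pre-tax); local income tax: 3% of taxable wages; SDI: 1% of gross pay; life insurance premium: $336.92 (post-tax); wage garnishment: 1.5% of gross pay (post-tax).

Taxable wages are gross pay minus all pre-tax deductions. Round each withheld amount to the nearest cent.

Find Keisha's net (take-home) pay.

Retirement plan contribution: $11,456.57 × 0.06 = $687.39
Taxable wages = $11,456.57 − $687.39 = $10,769.18
Local income tax: $10,769.18 × 0.03 = $323.08
Federal withholding: $10,769.18 × 0.26 = $2,799.99
SDI: $11,456.57 × 0.01 = $114.57
Wage garnishment: $11,456.57 × 0.015 = $171.85
Life insurance premium: $336.92
Total deductions = $687.39 + $323.08 + $2,799.99 + $114.57 + $171.85 + $336.92 = $4,433.80
Net pay = $11,456.57 − $4,433.80 = $7,022.77

$7,022.77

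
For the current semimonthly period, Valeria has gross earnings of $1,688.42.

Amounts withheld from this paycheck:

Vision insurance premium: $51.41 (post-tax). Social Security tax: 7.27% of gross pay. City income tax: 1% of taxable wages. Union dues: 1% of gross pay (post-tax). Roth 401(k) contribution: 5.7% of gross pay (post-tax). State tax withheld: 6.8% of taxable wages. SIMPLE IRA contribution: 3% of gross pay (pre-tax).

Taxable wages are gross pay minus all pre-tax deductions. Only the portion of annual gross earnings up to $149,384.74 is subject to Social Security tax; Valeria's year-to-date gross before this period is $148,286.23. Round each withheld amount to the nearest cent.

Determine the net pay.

SIMPLE IRA contribution: $1,688.42 × 0.03 = $50.65
Taxable wages = $1,688.42 − $50.65 = $1,637.77
State tax withheld: $1,637.77 × 0.068 = $111.37
City income tax: $1,637.77 × 0.01 = $16.38
Social Security tax: only $149,384.74 − $148,286.23 = $1,098.51 of this check is subject → $1,098.51 × 0.0727 = $79.86
Union dues: $1,688.42 × 0.01 = $16.88
Vision insurance premium: $51.41
Roth 401(k) contribution: $1,688.42 × 0.057 = $96.24
Total deductions = $50.65 + $111.37 + $16.38 + $79.86 + $16.88 + $51.41 + $96.24 = $422.79
Net pay = $1,688.42 − $422.79 = $1,265.63

$1,265.63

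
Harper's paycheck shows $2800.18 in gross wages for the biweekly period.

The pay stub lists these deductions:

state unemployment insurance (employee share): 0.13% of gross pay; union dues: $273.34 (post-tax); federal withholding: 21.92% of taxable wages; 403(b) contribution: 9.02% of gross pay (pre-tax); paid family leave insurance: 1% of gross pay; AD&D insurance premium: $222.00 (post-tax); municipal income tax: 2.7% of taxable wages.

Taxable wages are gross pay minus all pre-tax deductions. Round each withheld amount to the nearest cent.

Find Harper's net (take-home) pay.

403(b) contribution: $2800.18 × 0.0902 = $252.58
Taxable wages = $2800.18 − $252.58 = $2547.60
Federal withholding: $2547.60 × 0.2192 = $558.43
Municipal income tax: $2547.60 × 0.027 = $68.79
State unemployment insurance (employee share): $2800.18 × 0.0013 = $3.64
Paid family leave insurance: $2800.18 × 0.01 = $28.00
Union dues: $273.34
AD&D insurance premium: $222.00
Total deductions = $252.58 + $558.43 + $68.79 + $3.64 + $28.00 + $273.34 + $222.00 = $1406.78
Net pay = $2800.18 − $1406.78 = $1393.40

$1393.40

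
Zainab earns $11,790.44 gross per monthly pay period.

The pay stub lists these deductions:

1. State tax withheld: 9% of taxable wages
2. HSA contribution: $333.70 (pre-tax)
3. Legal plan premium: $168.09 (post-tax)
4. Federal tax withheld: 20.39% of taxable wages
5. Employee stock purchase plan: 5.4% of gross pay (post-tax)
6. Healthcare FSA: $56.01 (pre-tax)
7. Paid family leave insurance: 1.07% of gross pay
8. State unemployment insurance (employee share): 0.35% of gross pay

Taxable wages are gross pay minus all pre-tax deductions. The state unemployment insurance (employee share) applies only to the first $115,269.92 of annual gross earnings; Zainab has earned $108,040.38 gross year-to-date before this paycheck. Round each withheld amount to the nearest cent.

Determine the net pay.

Healthcare FSA: $56.01
HSA contribution: $333.70
Pre-tax total = $56.01 + $333.70 = $389.71
Taxable wages = $11,790.44 − $389.71 = $11,400.73
State tax withheld: $11,400.73 × 0.09 = $1,026.07
Federal tax withheld: $11,400.73 × 0.2039 = $2,324.61
State unemployment insurance (employee share): only $115,269.92 − $108,040.38 = $7,229.54 of this check is subject → $7,229.54 × 0.0035 = $25.30
Paid family leave insurance: $11,790.44 × 0.0107 = $126.16
Employee stock purchase plan: $11,790.44 × 0.054 = $636.68
Legal plan premium: $168.09
Total deductions = $56.01 + $333.70 + $1,026.07 + $2,324.61 + $25.30 + $126.16 + $636.68 + $168.09 = $4,696.62
Net pay = $11,790.44 − $4,696.62 = $7,093.82

$7,093.82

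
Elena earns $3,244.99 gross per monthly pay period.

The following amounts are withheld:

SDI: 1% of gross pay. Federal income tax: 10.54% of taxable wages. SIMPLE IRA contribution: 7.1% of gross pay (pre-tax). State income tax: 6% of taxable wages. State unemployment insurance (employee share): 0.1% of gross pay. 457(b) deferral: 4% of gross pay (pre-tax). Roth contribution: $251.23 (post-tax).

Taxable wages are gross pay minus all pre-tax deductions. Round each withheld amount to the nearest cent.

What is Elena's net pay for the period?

SIMPLE IRA contribution: $3,244.99 × 0.071 = $230.39
457(b) deferral: $3,244.99 × 0.04 = $129.80
Pre-tax total = $230.39 + $129.80 = $360.19
Taxable wages = $3,244.99 − $360.19 = $2,884.80
State income tax: $2,884.80 × 0.06 = $173.09
Federal income tax: $2,884.80 × 0.1054 = $304.06
SDI: $3,244.99 × 0.01 = $32.45
State unemployment insurance (employee share): $3,244.99 × 0.001 = $3.24
Roth contribution: $251.23
Total deductions = $230.39 + $129.80 + $173.09 + $304.06 + $32.45 + $3.24 + $251.23 = $1,124.26
Net pay = $3,244.99 − $1,124.26 = $2,120.73

$2,120.73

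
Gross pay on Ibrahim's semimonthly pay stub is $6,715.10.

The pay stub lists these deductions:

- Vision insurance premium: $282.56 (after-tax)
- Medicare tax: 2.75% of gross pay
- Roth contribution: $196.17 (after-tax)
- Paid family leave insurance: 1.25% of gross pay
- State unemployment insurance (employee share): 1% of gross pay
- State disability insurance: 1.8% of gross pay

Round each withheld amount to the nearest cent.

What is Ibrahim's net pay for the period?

$5,779.74

Paid family leave insurance: $6,715.10 × 0.0125 = $83.94
Medicare tax: $6,715.10 × 0.0275 = $184.67
State unemployment insurance (employee share): $6,715.10 × 0.01 = $67.15
State disability insurance: $6,715.10 × 0.018 = $120.87
Roth contribution: $196.17
Vision insurance premium: $282.56
Total deductions = $83.94 + $184.67 + $67.15 + $120.87 + $196.17 + $282.56 = $935.36
Net pay = $6,715.10 − $935.36 = $5,779.74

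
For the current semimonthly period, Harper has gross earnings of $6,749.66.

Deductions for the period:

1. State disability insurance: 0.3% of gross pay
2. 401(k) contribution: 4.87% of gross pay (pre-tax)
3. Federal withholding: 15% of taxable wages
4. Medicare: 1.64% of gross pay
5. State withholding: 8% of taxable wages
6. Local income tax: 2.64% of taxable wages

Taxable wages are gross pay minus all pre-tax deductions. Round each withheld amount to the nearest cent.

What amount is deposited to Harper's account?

$4,643.68

401(k) contribution: $6,749.66 × 0.0487 = $328.71
Taxable wages = $6,749.66 − $328.71 = $6,420.95
Local income tax: $6,420.95 × 0.0264 = $169.51
State withholding: $6,420.95 × 0.08 = $513.68
Federal withholding: $6,420.95 × 0.15 = $963.14
State disability insurance: $6,749.66 × 0.003 = $20.25
Medicare: $6,749.66 × 0.0164 = $110.69
Total deductions = $328.71 + $169.51 + $513.68 + $963.14 + $20.25 + $110.69 = $2,105.98
Net pay = $6,749.66 − $2,105.98 = $4,643.68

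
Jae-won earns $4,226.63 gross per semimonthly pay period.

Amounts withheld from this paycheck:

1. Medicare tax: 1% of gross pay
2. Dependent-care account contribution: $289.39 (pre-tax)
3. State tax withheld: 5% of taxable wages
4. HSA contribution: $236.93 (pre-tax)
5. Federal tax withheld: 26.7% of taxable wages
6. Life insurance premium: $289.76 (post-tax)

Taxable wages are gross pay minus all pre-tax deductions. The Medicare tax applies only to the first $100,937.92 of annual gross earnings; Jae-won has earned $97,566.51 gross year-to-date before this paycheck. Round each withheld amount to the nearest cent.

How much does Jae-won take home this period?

$2,203.84

HSA contribution: $236.93
Dependent-care account contribution: $289.39
Pre-tax total = $236.93 + $289.39 = $526.32
Taxable wages = $4,226.63 − $526.32 = $3,700.31
Federal tax withheld: $3,700.31 × 0.267 = $987.98
State tax withheld: $3,700.31 × 0.05 = $185.02
Medicare tax: only $100,937.92 − $97,566.51 = $3,371.41 of this check is subject → $3,371.41 × 0.01 = $33.71
Life insurance premium: $289.76
Total deductions = $236.93 + $289.39 + $987.98 + $185.02 + $33.71 + $289.76 = $2,022.79
Net pay = $4,226.63 − $2,022.79 = $2,203.84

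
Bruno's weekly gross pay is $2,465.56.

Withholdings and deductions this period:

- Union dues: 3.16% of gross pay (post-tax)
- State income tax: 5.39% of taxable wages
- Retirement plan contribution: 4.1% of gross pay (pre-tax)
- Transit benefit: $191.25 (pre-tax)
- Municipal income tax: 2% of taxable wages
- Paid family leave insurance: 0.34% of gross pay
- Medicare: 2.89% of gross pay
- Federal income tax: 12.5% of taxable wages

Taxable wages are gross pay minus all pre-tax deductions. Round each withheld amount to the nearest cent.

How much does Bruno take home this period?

Retirement plan contribution: $2,465.56 × 0.041 = $101.09
Transit benefit: $191.25
Pre-tax total = $101.09 + $191.25 = $292.34
Taxable wages = $2,465.56 − $292.34 = $2,173.22
Municipal income tax: $2,173.22 × 0.02 = $43.46
Federal income tax: $2,173.22 × 0.125 = $271.65
State income tax: $2,173.22 × 0.0539 = $117.14
Medicare: $2,465.56 × 0.0289 = $71.25
Paid family leave insurance: $2,465.56 × 0.0034 = $8.38
Union dues: $2,465.56 × 0.0316 = $77.91
Total deductions = $101.09 + $191.25 + $43.46 + $271.65 + $117.14 + $71.25 + $8.38 + $77.91 = $882.13
Net pay = $2,465.56 − $882.13 = $1,583.43

$1,583.43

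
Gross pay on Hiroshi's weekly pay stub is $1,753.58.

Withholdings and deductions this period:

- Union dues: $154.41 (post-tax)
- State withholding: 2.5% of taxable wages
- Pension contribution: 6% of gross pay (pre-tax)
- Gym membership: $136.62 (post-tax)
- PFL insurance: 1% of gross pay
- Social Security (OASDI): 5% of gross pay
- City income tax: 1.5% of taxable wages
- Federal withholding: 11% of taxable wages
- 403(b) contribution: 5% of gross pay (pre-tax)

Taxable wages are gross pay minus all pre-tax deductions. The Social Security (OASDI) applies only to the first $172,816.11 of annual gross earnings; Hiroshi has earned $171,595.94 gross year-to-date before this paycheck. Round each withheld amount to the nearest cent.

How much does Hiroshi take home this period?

$957.00

Pension contribution: $1,753.58 × 0.06 = $105.21
403(b) contribution: $1,753.58 × 0.05 = $87.68
Pre-tax total = $105.21 + $87.68 = $192.89
Taxable wages = $1,753.58 − $192.89 = $1,560.69
State withholding: $1,560.69 × 0.025 = $39.02
Federal withholding: $1,560.69 × 0.11 = $171.68
City income tax: $1,560.69 × 0.015 = $23.41
Social Security (OASDI): only $172,816.11 − $171,595.94 = $1,220.17 of this check is subject → $1,220.17 × 0.05 = $61.01
PFL insurance: $1,753.58 × 0.01 = $17.54
Gym membership: $136.62
Union dues: $154.41
Total deductions = $105.21 + $87.68 + $39.02 + $171.68 + $23.41 + $61.01 + $17.54 + $136.62 + $154.41 = $796.58
Net pay = $1,753.58 − $796.58 = $957.00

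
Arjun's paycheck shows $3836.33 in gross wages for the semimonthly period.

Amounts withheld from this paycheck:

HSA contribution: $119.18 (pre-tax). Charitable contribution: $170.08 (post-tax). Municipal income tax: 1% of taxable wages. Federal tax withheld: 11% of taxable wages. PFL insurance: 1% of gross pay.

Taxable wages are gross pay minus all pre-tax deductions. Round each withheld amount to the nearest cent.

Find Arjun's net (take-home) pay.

HSA contribution: $119.18
Taxable wages = $3836.33 − $119.18 = $3717.15
Municipal income tax: $3717.15 × 0.01 = $37.17
Federal tax withheld: $3717.15 × 0.11 = $408.89
PFL insurance: $3836.33 × 0.01 = $38.36
Charitable contribution: $170.08
Total deductions = $119.18 + $37.17 + $408.89 + $38.36 + $170.08 = $773.68
Net pay = $3836.33 − $773.68 = $3062.65

$3062.65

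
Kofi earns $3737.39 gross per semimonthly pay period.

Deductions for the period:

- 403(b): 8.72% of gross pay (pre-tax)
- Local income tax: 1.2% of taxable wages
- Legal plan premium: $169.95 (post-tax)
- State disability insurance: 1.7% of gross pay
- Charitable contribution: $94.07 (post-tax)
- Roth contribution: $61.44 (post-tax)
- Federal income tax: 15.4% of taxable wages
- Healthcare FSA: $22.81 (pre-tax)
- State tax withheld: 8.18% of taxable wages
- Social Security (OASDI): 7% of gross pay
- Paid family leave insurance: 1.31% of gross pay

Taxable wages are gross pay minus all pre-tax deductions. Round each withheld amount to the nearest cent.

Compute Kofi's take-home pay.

$1849.39

403(b): $3737.39 × 0.0872 = $325.90
Healthcare FSA: $22.81
Pre-tax total = $325.90 + $22.81 = $348.71
Taxable wages = $3737.39 − $348.71 = $3388.68
Federal income tax: $3388.68 × 0.154 = $521.86
Local income tax: $3388.68 × 0.012 = $40.66
State tax withheld: $3388.68 × 0.0818 = $277.19
Paid family leave insurance: $3737.39 × 0.0131 = $48.96
State disability insurance: $3737.39 × 0.017 = $63.54
Social Security (OASDI): $3737.39 × 0.07 = $261.62
Charitable contribution: $94.07
Legal plan premium: $169.95
Roth contribution: $61.44
Total deductions = $325.90 + $22.81 + $521.86 + $40.66 + $277.19 + $48.96 + $63.54 + $261.62 + $94.07 + $169.95 + $61.44 = $1888.00
Net pay = $3737.39 − $1888.00 = $1849.39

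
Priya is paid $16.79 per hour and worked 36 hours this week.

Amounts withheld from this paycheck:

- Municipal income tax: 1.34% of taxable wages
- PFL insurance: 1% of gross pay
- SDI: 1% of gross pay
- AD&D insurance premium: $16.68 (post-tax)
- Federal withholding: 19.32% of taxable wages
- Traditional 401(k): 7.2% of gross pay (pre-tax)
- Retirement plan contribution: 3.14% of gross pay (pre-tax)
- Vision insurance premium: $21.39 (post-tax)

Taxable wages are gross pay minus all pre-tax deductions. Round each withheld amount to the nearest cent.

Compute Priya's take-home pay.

Gross pay: 36 × $16.79 = $604.44
Retirement plan contribution: $604.44 × 0.0314 = $18.98
Traditional 401(k): $604.44 × 0.072 = $43.52
Pre-tax total = $18.98 + $43.52 = $62.50
Taxable wages = $604.44 − $62.50 = $541.94
Municipal income tax: $541.94 × 0.0134 = $7.26
Federal withholding: $541.94 × 0.1932 = $104.70
SDI: $604.44 × 0.01 = $6.04
PFL insurance: $604.44 × 0.01 = $6.04
Vision insurance premium: $21.39
AD&D insurance premium: $16.68
Total deductions = $18.98 + $43.52 + $7.26 + $104.70 + $6.04 + $6.04 + $21.39 + $16.68 = $224.61
Net pay = $604.44 − $224.61 = $379.83

$379.83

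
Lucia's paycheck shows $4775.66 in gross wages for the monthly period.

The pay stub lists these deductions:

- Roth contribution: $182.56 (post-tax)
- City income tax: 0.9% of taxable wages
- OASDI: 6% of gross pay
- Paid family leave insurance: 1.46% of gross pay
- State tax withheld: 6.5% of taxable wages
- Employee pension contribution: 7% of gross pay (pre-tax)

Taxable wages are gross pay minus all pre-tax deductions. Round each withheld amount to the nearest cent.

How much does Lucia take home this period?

Employee pension contribution: $4775.66 × 0.07 = $334.30
Taxable wages = $4775.66 − $334.30 = $4441.36
City income tax: $4441.36 × 0.009 = $39.97
State tax withheld: $4441.36 × 0.065 = $288.69
OASDI: $4775.66 × 0.06 = $286.54
Paid family leave insurance: $4775.66 × 0.0146 = $69.72
Roth contribution: $182.56
Total deductions = $334.30 + $39.97 + $288.69 + $286.54 + $69.72 + $182.56 = $1201.78
Net pay = $4775.66 − $1201.78 = $3573.88

$3573.88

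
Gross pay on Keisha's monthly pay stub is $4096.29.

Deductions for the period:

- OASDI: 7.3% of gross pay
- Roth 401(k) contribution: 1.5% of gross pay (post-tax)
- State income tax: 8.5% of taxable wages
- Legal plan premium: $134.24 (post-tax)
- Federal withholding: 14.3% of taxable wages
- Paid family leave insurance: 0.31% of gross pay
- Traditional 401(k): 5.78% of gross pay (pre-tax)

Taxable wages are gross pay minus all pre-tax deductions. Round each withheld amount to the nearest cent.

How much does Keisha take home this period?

$2472.14

Traditional 401(k): $4096.29 × 0.0578 = $236.77
Taxable wages = $4096.29 − $236.77 = $3859.52
Federal withholding: $3859.52 × 0.143 = $551.91
State income tax: $3859.52 × 0.085 = $328.06
Paid family leave insurance: $4096.29 × 0.0031 = $12.70
OASDI: $4096.29 × 0.073 = $299.03
Legal plan premium: $134.24
Roth 401(k) contribution: $4096.29 × 0.015 = $61.44
Total deductions = $236.77 + $551.91 + $328.06 + $12.70 + $299.03 + $134.24 + $61.44 = $1624.15
Net pay = $4096.29 − $1624.15 = $2472.14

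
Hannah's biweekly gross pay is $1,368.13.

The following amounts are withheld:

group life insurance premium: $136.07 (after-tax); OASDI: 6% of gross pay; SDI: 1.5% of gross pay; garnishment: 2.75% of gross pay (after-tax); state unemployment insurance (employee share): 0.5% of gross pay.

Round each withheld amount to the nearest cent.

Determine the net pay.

$1,084.99

OASDI: $1,368.13 × 0.06 = $82.09
State unemployment insurance (employee share): $1,368.13 × 0.005 = $6.84
SDI: $1,368.13 × 0.015 = $20.52
Garnishment: $1,368.13 × 0.0275 = $37.62
Group life insurance premium: $136.07
Total deductions = $82.09 + $6.84 + $20.52 + $37.62 + $136.07 = $283.14
Net pay = $1,368.13 − $283.14 = $1,084.99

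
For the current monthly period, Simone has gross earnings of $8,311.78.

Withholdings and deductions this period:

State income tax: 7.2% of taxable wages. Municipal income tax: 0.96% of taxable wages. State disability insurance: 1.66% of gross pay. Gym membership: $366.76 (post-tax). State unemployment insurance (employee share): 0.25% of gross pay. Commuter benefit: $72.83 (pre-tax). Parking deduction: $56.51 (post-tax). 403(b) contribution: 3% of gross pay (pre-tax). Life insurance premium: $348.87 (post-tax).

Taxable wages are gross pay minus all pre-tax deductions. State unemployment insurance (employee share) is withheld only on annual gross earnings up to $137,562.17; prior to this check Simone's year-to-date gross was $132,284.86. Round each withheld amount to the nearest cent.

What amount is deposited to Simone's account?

Commuter benefit: $72.83
403(b) contribution: $8,311.78 × 0.03 = $249.35
Pre-tax total = $72.83 + $249.35 = $322.18
Taxable wages = $8,311.78 − $322.18 = $7,989.60
Municipal income tax: $7,989.60 × 0.0096 = $76.70
State income tax: $7,989.60 × 0.072 = $575.25
State unemployment insurance (employee share): only $137,562.17 − $132,284.86 = $5,277.31 of this check is subject → $5,277.31 × 0.0025 = $13.19
State disability insurance: $8,311.78 × 0.0166 = $137.98
Life insurance premium: $348.87
Gym membership: $366.76
Parking deduction: $56.51
Total deductions = $72.83 + $249.35 + $76.70 + $575.25 + $13.19 + $137.98 + $348.87 + $366.76 + $56.51 = $1,897.44
Net pay = $8,311.78 − $1,897.44 = $6,414.34

$6,414.34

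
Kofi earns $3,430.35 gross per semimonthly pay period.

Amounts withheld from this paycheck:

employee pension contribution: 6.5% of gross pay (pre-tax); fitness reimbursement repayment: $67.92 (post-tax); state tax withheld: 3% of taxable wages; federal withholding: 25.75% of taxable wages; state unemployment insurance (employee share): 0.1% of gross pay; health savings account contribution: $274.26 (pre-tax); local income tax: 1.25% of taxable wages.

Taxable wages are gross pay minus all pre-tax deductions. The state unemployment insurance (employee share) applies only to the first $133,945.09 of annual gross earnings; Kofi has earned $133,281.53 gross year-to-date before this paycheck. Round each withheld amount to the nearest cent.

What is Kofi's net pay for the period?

$1,984.61

Employee pension contribution: $3,430.35 × 0.065 = $222.97
Health savings account contribution: $274.26
Pre-tax total = $222.97 + $274.26 = $497.23
Taxable wages = $3,430.35 − $497.23 = $2,933.12
State tax withheld: $2,933.12 × 0.03 = $87.99
Local income tax: $2,933.12 × 0.0125 = $36.66
Federal withholding: $2,933.12 × 0.2575 = $755.28
State unemployment insurance (employee share): only $133,945.09 − $133,281.53 = $663.56 of this check is subject → $663.56 × 0.001 = $0.66
Fitness reimbursement repayment: $67.92
Total deductions = $222.97 + $274.26 + $87.99 + $36.66 + $755.28 + $0.66 + $67.92 = $1,445.74
Net pay = $3,430.35 − $1,445.74 = $1,984.61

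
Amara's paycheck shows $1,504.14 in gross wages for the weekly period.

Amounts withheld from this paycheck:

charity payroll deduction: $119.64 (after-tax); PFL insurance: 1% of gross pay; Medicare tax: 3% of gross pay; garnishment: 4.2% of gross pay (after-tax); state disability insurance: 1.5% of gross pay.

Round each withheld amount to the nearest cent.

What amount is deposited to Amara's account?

PFL insurance: $1,504.14 × 0.01 = $15.04
Medicare tax: $1,504.14 × 0.03 = $45.12
State disability insurance: $1,504.14 × 0.015 = $22.56
Garnishment: $1,504.14 × 0.042 = $63.17
Charity payroll deduction: $119.64
Total deductions = $15.04 + $45.12 + $22.56 + $63.17 + $119.64 = $265.53
Net pay = $1,504.14 − $265.53 = $1,238.61

$1,238.61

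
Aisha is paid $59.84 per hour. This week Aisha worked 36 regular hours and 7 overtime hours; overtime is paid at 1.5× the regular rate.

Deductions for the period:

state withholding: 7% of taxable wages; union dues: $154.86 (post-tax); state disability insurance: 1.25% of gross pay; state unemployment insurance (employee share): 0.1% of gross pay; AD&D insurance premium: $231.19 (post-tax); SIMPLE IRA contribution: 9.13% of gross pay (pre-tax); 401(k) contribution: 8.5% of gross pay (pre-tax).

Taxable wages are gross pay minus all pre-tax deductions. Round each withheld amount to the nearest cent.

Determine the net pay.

$1,707.94

Regular pay: 36 × $59.84 = $2,154.24
Overtime pay: 7 × $59.84 × 1.5 = $628.32
Gross pay = $2,154.24 + $628.32 = $2,782.56
401(k) contribution: $2,782.56 × 0.085 = $236.52
SIMPLE IRA contribution: $2,782.56 × 0.0913 = $254.05
Pre-tax total = $236.52 + $254.05 = $490.57
Taxable wages = $2,782.56 − $490.57 = $2,291.99
State withholding: $2,291.99 × 0.07 = $160.44
State unemployment insurance (employee share): $2,782.56 × 0.001 = $2.78
State disability insurance: $2,782.56 × 0.0125 = $34.78
AD&D insurance premium: $231.19
Union dues: $154.86
Total deductions = $236.52 + $254.05 + $160.44 + $2.78 + $34.78 + $231.19 + $154.86 = $1,074.62
Net pay = $2,782.56 − $1,074.62 = $1,707.94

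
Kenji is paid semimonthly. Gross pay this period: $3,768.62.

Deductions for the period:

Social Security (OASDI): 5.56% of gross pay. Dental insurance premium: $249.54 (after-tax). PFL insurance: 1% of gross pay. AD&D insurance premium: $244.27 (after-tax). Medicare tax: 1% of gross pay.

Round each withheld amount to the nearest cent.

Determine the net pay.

$2,989.89

Medicare tax: $3,768.62 × 0.01 = $37.69
PFL insurance: $3,768.62 × 0.01 = $37.69
Social Security (OASDI): $3,768.62 × 0.0556 = $209.54
AD&D insurance premium: $244.27
Dental insurance premium: $249.54
Total deductions = $37.69 + $37.69 + $209.54 + $244.27 + $249.54 = $778.73
Net pay = $3,768.62 − $778.73 = $2,989.89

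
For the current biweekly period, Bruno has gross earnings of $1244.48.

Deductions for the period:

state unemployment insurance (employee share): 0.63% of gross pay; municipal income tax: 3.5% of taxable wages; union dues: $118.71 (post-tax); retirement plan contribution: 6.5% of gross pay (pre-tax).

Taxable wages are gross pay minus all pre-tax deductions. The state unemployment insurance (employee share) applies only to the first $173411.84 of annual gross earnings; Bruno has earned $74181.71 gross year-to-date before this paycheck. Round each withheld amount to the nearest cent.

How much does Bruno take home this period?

Retirement plan contribution: $1244.48 × 0.065 = $80.89
Taxable wages = $1244.48 − $80.89 = $1163.59
Municipal income tax: $1163.59 × 0.035 = $40.73
State unemployment insurance (employee share): cap not yet reached, full $1244.48 is subject → $1244.48 × 0.0063 = $7.84
Union dues: $118.71
Total deductions = $80.89 + $40.73 + $7.84 + $118.71 = $248.17
Net pay = $1244.48 − $248.17 = $996.31

$996.31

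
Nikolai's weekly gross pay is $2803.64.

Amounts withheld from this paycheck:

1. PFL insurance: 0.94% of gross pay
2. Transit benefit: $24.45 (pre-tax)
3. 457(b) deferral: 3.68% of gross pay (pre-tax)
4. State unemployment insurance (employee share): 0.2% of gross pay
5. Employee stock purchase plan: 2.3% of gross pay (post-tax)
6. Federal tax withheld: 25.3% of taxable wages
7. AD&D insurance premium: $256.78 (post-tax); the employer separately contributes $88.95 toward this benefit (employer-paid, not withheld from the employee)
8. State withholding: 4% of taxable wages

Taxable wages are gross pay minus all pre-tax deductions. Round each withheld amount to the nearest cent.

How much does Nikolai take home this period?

$1538.73

Transit benefit: $24.45
457(b) deferral: $2803.64 × 0.0368 = $103.17
Pre-tax total = $24.45 + $103.17 = $127.62
Taxable wages = $2803.64 − $127.62 = $2676.02
Federal tax withheld: $2676.02 × 0.253 = $677.03
State withholding: $2676.02 × 0.04 = $107.04
PFL insurance: $2803.64 × 0.0094 = $26.35
State unemployment insurance (employee share): $2803.64 × 0.002 = $5.61
Employee stock purchase plan: $2803.64 × 0.023 = $64.48
AD&D insurance premium: $256.78
(Employer's $88.95 toward AD&D insurance premium is not withheld from the employee.)
Total deductions = $24.45 + $103.17 + $677.03 + $107.04 + $26.35 + $5.61 + $64.48 + $256.78 = $1264.91
Net pay = $2803.64 − $1264.91 = $1538.73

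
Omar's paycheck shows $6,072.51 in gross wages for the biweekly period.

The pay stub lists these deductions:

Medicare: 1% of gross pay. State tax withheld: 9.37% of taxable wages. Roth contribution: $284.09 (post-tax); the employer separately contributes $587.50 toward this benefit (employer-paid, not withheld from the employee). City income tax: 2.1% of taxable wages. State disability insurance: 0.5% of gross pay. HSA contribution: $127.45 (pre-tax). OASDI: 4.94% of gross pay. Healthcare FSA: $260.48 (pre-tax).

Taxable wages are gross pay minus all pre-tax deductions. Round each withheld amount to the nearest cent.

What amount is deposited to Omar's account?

Healthcare FSA: $260.48
HSA contribution: $127.45
Pre-tax total = $260.48 + $127.45 = $387.93
Taxable wages = $6,072.51 − $387.93 = $5,684.58
State tax withheld: $5,684.58 × 0.0937 = $532.65
City income tax: $5,684.58 × 0.021 = $119.38
Medicare: $6,072.51 × 0.01 = $60.73
OASDI: $6,072.51 × 0.0494 = $299.98
State disability insurance: $6,072.51 × 0.005 = $30.36
Roth contribution: $284.09
(Employer's $587.50 toward Roth contribution is not withheld from the employee.)
Total deductions = $260.48 + $127.45 + $532.65 + $119.38 + $60.73 + $299.98 + $30.36 + $284.09 = $1,715.12
Net pay = $6,072.51 − $1,715.12 = $4,357.39

$4,357.39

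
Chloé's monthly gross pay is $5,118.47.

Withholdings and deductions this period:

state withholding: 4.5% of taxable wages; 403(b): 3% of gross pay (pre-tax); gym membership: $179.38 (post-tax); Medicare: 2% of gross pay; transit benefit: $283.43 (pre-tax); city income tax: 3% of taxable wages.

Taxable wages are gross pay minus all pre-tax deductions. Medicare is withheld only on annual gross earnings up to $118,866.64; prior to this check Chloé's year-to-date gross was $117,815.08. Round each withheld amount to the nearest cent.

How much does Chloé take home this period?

Transit benefit: $283.43
403(b): $5,118.47 × 0.03 = $153.55
Pre-tax total = $283.43 + $153.55 = $436.98
Taxable wages = $5,118.47 − $436.98 = $4,681.49
State withholding: $4,681.49 × 0.045 = $210.67
City income tax: $4,681.49 × 0.03 = $140.44
Medicare: only $118,866.64 − $117,815.08 = $1,051.56 of this check is subject → $1,051.56 × 0.02 = $21.03
Gym membership: $179.38
Total deductions = $283.43 + $153.55 + $210.67 + $140.44 + $21.03 + $179.38 = $988.50
Net pay = $5,118.47 − $988.50 = $4,129.97

$4,129.97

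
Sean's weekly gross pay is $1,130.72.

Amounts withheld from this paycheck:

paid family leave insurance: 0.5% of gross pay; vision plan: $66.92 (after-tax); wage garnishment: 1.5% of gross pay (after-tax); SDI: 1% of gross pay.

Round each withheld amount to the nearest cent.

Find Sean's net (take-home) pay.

$1,029.88

Paid family leave insurance: $1,130.72 × 0.005 = $5.65
SDI: $1,130.72 × 0.01 = $11.31
Wage garnishment: $1,130.72 × 0.015 = $16.96
Vision plan: $66.92
Total deductions = $5.65 + $11.31 + $16.96 + $66.92 = $100.84
Net pay = $1,130.72 − $100.84 = $1,029.88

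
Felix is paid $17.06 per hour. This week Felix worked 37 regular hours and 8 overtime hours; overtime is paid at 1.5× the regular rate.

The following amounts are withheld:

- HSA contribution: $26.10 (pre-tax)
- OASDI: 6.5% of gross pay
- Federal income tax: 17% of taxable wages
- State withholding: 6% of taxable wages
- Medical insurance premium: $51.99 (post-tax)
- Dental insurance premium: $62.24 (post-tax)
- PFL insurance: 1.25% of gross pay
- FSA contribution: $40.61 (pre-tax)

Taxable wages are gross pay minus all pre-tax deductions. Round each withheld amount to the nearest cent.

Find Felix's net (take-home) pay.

$413.29

Regular pay: 37 × $17.06 = $631.22
Overtime pay: 8 × $17.06 × 1.5 = $204.72
Gross pay = $631.22 + $204.72 = $835.94
FSA contribution: $40.61
HSA contribution: $26.10
Pre-tax total = $40.61 + $26.10 = $66.71
Taxable wages = $835.94 − $66.71 = $769.23
State withholding: $769.23 × 0.06 = $46.15
Federal income tax: $769.23 × 0.17 = $130.77
PFL insurance: $835.94 × 0.0125 = $10.45
OASDI: $835.94 × 0.065 = $54.34
Dental insurance premium: $62.24
Medical insurance premium: $51.99
Total deductions = $40.61 + $26.10 + $46.15 + $130.77 + $10.45 + $54.34 + $62.24 + $51.99 = $422.65
Net pay = $835.94 − $422.65 = $413.29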